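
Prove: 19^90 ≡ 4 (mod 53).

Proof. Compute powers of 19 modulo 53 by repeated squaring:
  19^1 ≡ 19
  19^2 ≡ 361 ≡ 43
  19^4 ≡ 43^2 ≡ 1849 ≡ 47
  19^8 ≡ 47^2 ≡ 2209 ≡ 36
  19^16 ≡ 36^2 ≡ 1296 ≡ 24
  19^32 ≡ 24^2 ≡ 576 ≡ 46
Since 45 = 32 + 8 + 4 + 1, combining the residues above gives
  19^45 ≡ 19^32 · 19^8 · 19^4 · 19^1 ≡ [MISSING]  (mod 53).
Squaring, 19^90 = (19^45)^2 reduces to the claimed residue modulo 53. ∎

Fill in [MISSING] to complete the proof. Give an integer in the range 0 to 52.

19^32 · 19^8 · 19^4 · 19^1 ≡ 46 · 36 · 47 · 19 = 1478808.
1478808 mod 53 = 2, so 19^45 ≡ 2 (mod 53).

2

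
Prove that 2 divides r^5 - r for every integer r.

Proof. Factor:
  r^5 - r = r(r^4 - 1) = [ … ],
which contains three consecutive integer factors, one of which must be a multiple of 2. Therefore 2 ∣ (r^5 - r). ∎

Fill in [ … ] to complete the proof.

(r - 1)r(r + 1)(r^2 + 1)

r^4 - 1 = (r^2 - 1)(r^2 + 1), and r^2 - 1 = (r-1)(r+1).
So r(r^4 - 1) = (r - 1)r(r + 1)(r^2 + 1).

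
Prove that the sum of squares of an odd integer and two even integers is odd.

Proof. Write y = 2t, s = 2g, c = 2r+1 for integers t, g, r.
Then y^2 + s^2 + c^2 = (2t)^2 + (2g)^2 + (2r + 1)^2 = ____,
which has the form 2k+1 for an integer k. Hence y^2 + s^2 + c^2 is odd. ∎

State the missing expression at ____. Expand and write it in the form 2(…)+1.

2(2g^2 + 2r^2 + 2r + 2t^2) + 1

(2t)^2 + (2g)^2 + (2r + 1)^2 = 4g^2 + 4r^2 + 4r + 4t^2 + 1
= 2(2g^2 + 2r^2 + 2r + 2t^2) + 1.
Since 2g^2 + 2r^2 + 2r + 2t^2 is an integer, the sum of squares is of the form 2k+1 for an integer k.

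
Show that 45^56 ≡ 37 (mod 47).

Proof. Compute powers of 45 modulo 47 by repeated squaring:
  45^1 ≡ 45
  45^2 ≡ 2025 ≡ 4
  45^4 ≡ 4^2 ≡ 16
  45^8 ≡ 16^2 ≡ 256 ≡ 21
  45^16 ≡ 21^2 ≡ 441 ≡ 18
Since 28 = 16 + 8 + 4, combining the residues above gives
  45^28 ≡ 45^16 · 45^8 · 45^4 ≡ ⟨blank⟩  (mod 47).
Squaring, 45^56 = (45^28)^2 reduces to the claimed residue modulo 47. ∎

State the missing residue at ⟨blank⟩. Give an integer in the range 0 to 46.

32

45^16 · 45^8 · 45^4 ≡ 18 · 21 · 16 = 6048.
6048 mod 47 = 32, so 45^28 ≡ 32 (mod 47).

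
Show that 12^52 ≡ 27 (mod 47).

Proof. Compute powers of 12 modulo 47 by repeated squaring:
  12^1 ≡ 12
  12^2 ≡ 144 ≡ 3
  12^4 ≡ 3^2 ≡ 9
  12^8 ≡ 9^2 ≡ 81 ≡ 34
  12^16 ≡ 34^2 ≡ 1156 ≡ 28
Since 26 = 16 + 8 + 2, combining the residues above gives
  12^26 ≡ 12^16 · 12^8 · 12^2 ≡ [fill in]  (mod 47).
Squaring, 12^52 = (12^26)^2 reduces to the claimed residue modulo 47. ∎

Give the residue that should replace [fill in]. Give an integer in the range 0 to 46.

36

12^16 · 12^8 · 12^2 ≡ 28 · 34 · 3 = 2856.
2856 mod 47 = 36, so 12^26 ≡ 36 (mod 47).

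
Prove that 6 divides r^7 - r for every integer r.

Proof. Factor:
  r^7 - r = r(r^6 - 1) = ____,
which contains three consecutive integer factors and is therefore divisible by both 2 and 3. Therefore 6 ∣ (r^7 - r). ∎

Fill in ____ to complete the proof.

r^6 - 1 = (r^2 - 1)(r^4 + r^2 + 1), and r^2 - 1 = (r-1)(r+1).
So r(r^6 - 1) = (r - 1)r(r + 1)(r^4 + r^2 + 1).

(r - 1)r(r + 1)(r^4 + r^2 + 1)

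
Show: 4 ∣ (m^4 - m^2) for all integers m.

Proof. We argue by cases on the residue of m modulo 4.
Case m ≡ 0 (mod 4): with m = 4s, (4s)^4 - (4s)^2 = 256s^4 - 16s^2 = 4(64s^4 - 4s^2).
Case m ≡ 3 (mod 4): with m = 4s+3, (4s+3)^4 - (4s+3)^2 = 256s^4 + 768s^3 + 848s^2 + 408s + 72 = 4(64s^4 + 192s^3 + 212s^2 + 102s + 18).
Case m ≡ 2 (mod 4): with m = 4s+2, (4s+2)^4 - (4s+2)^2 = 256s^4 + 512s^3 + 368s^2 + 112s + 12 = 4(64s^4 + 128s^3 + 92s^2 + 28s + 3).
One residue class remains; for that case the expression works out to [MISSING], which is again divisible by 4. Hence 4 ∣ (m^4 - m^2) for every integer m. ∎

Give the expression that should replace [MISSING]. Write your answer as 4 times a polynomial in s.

4(64s^4 + 64s^3 + 20s^2 + 2s)

Only m ≡ 1 (mod 4) is unaccounted for. Put m = 4s+1:
(4s+1)^4 - (4s+1)^2 expands to 256s^4 + 256s^3 + 80s^2 + 8s,
and factoring out 4 leaves 4(64s^4 + 64s^3 + 20s^2 + 2s).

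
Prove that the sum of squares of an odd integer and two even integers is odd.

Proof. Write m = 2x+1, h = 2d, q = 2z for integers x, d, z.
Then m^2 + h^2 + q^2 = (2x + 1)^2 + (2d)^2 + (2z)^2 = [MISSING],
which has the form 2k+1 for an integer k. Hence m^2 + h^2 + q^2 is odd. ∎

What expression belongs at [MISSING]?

2(2d^2 + 2x^2 + 2x + 2z^2) + 1

(2x + 1)^2 + (2d)^2 + (2z)^2 = 4d^2 + 4x^2 + 4x + 4z^2 + 1
= 2(2d^2 + 2x^2 + 2x + 2z^2) + 1.
Since 2d^2 + 2x^2 + 2x + 2z^2 is an integer, the sum of squares is of the form 2k+1 for an integer k.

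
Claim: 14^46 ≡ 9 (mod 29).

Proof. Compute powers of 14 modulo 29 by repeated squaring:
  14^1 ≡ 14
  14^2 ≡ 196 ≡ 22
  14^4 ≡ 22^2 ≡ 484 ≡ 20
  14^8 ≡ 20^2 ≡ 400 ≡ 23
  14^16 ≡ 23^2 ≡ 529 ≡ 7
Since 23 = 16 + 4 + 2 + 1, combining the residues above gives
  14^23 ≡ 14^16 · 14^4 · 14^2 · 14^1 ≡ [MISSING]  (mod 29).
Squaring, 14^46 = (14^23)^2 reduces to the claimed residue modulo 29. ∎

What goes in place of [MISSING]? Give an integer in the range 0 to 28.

Multiply the listed residues: 7 · 20 · 22 · 14 = 140 → 3080 → 43120.
Reducing modulo 29: 43120 = 1486·29 + 26, so 14^23 ≡ 26.

26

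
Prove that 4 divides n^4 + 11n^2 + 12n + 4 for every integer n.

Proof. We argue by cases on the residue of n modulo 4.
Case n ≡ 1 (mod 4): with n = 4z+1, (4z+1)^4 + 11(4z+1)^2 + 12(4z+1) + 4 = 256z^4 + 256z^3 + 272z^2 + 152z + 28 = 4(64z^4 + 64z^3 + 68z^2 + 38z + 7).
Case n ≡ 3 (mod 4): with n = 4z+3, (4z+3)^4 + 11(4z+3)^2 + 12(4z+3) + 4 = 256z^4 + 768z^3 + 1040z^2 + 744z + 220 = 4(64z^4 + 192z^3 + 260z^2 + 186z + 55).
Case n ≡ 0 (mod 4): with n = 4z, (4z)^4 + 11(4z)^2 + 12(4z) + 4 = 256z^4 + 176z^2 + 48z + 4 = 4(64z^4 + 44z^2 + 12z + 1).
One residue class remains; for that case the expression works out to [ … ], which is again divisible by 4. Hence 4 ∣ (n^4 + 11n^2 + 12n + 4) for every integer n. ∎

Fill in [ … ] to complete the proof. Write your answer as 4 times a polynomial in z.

The residues treated are {1, 3, 0}, so the missing case is n ≡ 2 (mod 4); write n = 4z+2.
Then (4z+2)^4 + 11(4z+2)^2 + 12(4z+2) + 4 = 256z^4 + 512z^3 + 560z^2 + 352z + 88 = 4(64z^4 + 128z^3 + 140z^2 + 88z + 22).

4(64z^4 + 128z^3 + 140z^2 + 88z + 22)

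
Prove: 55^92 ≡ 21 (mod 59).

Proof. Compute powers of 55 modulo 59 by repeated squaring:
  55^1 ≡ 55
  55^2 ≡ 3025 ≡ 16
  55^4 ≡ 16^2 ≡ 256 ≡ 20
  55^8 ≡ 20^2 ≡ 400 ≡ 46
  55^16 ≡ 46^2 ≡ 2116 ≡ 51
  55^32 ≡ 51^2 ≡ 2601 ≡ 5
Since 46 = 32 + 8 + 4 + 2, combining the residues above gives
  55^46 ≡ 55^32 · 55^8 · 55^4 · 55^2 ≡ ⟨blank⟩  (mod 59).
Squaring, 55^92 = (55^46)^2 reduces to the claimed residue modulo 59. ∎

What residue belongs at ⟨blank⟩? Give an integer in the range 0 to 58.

27

Multiply the listed residues: 5 · 46 · 20 · 16 = 230 → 4600 → 73600.
Reducing modulo 59: 73600 = 1247·59 + 27, so 55^46 ≡ 27.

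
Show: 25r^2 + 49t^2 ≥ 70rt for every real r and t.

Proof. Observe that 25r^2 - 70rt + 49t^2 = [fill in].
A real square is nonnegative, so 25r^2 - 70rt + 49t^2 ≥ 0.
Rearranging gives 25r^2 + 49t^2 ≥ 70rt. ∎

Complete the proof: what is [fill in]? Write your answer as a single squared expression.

(5r - 7t)^2

25r^2 - 70rt + 49t^2 is a perfect-square trinomial: the outer terms are (5r)^2 and (7t)^2, and the cross term is -2·5r·7t.
So 25r^2 - 70rt + 49t^2 = (5r - 7t)^2 ≥ 0.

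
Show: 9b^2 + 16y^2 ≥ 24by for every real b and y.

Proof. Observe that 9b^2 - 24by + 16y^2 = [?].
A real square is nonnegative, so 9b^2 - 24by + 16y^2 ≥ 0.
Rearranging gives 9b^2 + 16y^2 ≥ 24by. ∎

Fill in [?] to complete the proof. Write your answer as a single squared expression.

The leading and trailing coefficients are 3^2 and 4^2, and 24 = 2·3·4, so the trinomial is (3b - 4y)^2.
Hence 9b^2 - 24by + 16y^2 ≥ 0.

(3b - 4y)^2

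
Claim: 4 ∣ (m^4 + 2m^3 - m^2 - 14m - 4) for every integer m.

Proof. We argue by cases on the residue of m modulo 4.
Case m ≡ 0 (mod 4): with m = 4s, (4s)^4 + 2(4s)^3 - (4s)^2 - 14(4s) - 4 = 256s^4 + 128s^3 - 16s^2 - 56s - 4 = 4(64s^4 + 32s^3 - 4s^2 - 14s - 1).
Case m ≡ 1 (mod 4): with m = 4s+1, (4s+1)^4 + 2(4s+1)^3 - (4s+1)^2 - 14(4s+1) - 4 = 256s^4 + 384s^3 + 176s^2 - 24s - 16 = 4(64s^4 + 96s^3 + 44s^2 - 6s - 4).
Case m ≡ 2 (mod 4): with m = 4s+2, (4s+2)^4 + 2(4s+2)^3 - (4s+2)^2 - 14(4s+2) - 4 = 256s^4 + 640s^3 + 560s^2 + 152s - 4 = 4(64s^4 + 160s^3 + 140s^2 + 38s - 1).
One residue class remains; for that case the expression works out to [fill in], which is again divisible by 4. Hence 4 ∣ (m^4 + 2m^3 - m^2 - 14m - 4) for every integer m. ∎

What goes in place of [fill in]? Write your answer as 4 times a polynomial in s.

4(64s^4 + 224s^3 + 284s^2 + 142s + 20)

The residues treated are {0, 1, 2}, so the missing case is m ≡ 3 (mod 4); write m = 4s+3.
Then (4s+3)^4 + 2(4s+3)^3 - (4s+3)^2 - 14(4s+3) - 4 = 256s^4 + 896s^3 + 1136s^2 + 568s + 80 = 4(64s^4 + 224s^3 + 284s^2 + 142s + 20).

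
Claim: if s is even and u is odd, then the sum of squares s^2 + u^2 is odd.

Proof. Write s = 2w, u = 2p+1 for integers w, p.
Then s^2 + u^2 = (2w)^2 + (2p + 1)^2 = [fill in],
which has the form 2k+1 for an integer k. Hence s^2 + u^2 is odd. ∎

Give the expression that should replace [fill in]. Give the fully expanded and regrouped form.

Expanding: (2w)^2 + (2p + 1)^2 = 4p^2 + 4p + 4w^2 + 1.
Every term except the constant is even, so this is 2(2p^2 + 2p + 2w^2) + 1,
and 2p^2 + 2p + 2w^2 ∈ ℤ gives the required form.

2(2p^2 + 2p + 2w^2) + 1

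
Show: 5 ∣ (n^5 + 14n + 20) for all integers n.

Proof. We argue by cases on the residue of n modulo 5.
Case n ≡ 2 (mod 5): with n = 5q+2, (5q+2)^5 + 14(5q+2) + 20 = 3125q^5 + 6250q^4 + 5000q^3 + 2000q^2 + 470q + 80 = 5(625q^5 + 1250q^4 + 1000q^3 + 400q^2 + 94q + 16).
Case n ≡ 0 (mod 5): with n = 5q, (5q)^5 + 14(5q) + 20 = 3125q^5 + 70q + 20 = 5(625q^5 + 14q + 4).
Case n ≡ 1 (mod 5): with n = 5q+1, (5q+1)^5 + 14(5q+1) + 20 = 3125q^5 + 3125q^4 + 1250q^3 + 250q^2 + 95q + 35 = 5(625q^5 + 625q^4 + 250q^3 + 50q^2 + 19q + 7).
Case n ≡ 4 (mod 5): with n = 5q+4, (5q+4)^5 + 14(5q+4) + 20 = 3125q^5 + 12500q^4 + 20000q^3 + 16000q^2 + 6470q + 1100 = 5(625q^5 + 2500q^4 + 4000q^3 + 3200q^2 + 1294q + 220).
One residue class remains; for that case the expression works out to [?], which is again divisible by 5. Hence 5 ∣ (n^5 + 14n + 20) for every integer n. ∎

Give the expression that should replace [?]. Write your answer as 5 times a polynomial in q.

The residues treated are {2, 0, 1, 4}, so the missing case is n ≡ 3 (mod 5); write n = 5q+3.
Then (5q+3)^5 + 14(5q+3) + 20 = 3125q^5 + 9375q^4 + 11250q^3 + 6750q^2 + 2095q + 305 = 5(625q^5 + 1875q^4 + 2250q^3 + 1350q^2 + 419q + 61).

5(625q^5 + 1875q^4 + 2250q^3 + 1350q^2 + 419q + 61)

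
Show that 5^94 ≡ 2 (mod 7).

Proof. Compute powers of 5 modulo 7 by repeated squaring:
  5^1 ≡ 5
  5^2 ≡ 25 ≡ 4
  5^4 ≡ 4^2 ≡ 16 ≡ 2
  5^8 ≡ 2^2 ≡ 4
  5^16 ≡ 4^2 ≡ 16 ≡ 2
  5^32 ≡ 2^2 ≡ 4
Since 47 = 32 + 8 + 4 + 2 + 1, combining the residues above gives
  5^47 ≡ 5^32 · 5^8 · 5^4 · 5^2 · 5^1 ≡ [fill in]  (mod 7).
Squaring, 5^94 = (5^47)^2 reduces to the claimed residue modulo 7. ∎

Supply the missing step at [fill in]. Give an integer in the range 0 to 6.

3

Multiply the listed residues: 4 · 4 · 2 · 4 · 5 = 16 → 32 → 128 → 640.
Reducing modulo 7: 640 = 91·7 + 3, so 5^47 ≡ 3.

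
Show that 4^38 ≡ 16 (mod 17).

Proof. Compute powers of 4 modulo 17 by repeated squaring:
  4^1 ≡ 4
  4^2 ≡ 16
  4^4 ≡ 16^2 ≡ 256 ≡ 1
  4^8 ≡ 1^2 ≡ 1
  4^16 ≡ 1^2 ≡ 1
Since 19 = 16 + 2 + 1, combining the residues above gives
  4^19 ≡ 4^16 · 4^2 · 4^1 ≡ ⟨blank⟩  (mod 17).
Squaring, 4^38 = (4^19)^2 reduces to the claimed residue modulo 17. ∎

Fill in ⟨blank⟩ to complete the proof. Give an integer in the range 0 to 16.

4^16 · 4^2 · 4^1 ≡ 1 · 16 · 4 = 64.
64 mod 17 = 13, so 4^19 ≡ 13 (mod 17).

13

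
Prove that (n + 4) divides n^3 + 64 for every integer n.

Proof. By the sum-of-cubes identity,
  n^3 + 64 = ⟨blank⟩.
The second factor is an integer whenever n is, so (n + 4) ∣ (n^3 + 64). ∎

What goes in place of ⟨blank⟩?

(n + 4)(n^2 - 4n + 16)

a^3 + b^3 = (a + b)(a^2 - ab + b^2). With a = n, b = 4:
n^3 + 64 = (n + 4)(n^2 - 4n + 16).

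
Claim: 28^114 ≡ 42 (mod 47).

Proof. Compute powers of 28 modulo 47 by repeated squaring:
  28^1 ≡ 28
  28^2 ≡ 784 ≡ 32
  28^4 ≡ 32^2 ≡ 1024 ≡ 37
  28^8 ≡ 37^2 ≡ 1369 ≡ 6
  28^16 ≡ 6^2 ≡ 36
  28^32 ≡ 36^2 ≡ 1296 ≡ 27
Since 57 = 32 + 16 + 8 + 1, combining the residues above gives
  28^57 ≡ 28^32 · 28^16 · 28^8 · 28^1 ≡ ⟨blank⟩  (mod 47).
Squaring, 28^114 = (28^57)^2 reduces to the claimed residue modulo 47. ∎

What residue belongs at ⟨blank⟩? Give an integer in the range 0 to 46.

18

Multiply the listed residues: 27 · 36 · 6 · 28 = 972 → 5832 → 163296.
Reducing modulo 47: 163296 = 3474·47 + 18, so 28^57 ≡ 18.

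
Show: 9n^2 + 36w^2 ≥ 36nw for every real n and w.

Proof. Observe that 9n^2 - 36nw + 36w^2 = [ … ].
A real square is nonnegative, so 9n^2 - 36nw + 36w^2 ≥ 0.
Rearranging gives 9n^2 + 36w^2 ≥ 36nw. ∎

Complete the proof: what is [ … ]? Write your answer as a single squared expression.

(3n - 6w)^2

The leading and trailing coefficients are 3^2 and 6^2, and 36 = 2·3·6, so the trinomial is (3n - 6w)^2.
Hence 9n^2 - 36nw + 36w^2 ≥ 0.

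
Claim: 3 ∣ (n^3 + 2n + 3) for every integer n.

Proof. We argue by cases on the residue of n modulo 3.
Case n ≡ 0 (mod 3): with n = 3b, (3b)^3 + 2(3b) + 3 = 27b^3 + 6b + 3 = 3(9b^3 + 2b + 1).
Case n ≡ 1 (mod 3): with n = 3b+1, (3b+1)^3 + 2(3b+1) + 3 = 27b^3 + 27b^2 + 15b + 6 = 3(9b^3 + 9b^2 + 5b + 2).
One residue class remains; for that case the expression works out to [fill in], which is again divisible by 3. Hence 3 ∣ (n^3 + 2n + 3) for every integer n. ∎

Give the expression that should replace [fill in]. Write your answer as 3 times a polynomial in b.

The residues treated are {0, 1}, so the missing case is n ≡ 2 (mod 3); write n = 3b+2.
Then (3b+2)^3 + 2(3b+2) + 3 = 27b^3 + 54b^2 + 42b + 15 = 3(9b^3 + 18b^2 + 14b + 5).

3(9b^3 + 18b^2 + 14b + 5)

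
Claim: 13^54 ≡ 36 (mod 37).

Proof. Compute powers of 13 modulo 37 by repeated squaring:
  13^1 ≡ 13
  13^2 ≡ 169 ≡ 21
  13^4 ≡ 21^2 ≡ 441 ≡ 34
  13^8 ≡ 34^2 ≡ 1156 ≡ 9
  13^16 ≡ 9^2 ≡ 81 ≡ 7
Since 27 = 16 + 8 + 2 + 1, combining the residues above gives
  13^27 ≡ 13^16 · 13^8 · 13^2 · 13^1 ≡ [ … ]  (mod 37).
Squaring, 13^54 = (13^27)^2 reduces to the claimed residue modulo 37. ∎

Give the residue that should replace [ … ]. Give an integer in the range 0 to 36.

Multiply the listed residues: 7 · 9 · 21 · 13 = 63 → 1323 → 17199.
Reducing modulo 37: 17199 = 464·37 + 31, so 13^27 ≡ 31.

31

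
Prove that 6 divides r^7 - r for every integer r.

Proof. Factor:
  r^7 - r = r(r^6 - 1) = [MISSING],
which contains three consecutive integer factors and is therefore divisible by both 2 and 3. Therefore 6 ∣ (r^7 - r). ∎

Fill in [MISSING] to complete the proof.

r^6 - 1 = (r^2 - 1)(r^4 + r^2 + 1), and r^2 - 1 = (r-1)(r+1).
So r(r^6 - 1) = (r - 1)r(r + 1)(r^4 + r^2 + 1).

(r - 1)r(r + 1)(r^4 + r^2 + 1)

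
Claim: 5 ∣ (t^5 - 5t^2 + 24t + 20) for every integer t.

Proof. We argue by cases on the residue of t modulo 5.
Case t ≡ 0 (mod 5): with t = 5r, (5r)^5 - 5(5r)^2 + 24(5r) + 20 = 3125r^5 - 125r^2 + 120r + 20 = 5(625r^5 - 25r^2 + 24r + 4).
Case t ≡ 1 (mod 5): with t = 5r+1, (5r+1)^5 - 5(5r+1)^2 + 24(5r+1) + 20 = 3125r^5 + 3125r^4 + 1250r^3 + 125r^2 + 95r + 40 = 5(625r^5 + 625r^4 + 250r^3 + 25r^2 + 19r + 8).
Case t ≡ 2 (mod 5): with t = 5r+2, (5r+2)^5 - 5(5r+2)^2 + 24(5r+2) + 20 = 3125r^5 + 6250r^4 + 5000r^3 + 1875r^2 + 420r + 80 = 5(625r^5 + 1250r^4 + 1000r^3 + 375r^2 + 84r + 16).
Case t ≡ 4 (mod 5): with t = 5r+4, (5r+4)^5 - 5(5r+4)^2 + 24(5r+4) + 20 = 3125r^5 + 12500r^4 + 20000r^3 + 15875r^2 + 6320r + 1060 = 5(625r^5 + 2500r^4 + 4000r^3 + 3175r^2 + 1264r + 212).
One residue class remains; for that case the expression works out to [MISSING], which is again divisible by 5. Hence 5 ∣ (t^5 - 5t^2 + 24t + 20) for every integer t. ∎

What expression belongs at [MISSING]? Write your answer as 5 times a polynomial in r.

5(625r^5 + 1875r^4 + 2250r^3 + 1325r^2 + 399r + 58)

The residues treated are {0, 1, 2, 4}, so the missing case is t ≡ 3 (mod 5); write t = 5r+3.
Then (5r+3)^5 - 5(5r+3)^2 + 24(5r+3) + 20 = 3125r^5 + 9375r^4 + 11250r^3 + 6625r^2 + 1995r + 290 = 5(625r^5 + 1875r^4 + 2250r^3 + 1325r^2 + 399r + 58).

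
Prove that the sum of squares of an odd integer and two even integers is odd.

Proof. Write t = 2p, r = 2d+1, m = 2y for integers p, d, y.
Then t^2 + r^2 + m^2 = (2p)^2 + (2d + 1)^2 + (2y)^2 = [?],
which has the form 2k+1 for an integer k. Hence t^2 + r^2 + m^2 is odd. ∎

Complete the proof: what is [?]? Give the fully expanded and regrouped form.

Expanding: (2p)^2 + (2d + 1)^2 + (2y)^2 = 4d^2 + 4d + 4p^2 + 4y^2 + 1.
Every term except the constant is even, so this is 2(2d^2 + 2d + 2p^2 + 2y^2) + 1,
and 2d^2 + 2d + 2p^2 + 2y^2 ∈ ℤ gives the required form.

2(2d^2 + 2d + 2p^2 + 2y^2) + 1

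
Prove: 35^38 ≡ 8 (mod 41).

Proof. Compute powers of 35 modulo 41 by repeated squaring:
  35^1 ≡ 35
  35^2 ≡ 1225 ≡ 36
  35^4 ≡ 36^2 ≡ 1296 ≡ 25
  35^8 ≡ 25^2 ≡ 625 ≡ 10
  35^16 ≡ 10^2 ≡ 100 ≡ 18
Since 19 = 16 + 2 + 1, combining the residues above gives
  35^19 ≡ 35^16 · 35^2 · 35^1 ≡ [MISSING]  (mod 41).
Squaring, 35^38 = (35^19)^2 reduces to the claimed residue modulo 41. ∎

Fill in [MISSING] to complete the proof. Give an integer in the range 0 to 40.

Multiply the listed residues: 18 · 36 · 35 = 648 → 22680.
Reducing modulo 41: 22680 = 553·41 + 7, so 35^19 ≡ 7.

7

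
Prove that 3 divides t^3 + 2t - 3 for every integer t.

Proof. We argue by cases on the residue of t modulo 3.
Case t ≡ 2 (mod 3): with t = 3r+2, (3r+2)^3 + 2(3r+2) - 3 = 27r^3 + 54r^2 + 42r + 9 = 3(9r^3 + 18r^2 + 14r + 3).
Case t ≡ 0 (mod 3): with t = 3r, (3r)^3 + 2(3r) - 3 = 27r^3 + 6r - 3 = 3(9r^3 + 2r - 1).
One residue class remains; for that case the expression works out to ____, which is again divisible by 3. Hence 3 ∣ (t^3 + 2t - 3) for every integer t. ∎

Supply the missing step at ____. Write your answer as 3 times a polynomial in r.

Only t ≡ 1 (mod 3) is unaccounted for. Put t = 3r+1:
(3r+1)^3 + 2(3r+1) - 3 expands to 27r^3 + 27r^2 + 15r,
and factoring out 3 leaves 3(9r^3 + 9r^2 + 5r).

3(9r^3 + 9r^2 + 5r)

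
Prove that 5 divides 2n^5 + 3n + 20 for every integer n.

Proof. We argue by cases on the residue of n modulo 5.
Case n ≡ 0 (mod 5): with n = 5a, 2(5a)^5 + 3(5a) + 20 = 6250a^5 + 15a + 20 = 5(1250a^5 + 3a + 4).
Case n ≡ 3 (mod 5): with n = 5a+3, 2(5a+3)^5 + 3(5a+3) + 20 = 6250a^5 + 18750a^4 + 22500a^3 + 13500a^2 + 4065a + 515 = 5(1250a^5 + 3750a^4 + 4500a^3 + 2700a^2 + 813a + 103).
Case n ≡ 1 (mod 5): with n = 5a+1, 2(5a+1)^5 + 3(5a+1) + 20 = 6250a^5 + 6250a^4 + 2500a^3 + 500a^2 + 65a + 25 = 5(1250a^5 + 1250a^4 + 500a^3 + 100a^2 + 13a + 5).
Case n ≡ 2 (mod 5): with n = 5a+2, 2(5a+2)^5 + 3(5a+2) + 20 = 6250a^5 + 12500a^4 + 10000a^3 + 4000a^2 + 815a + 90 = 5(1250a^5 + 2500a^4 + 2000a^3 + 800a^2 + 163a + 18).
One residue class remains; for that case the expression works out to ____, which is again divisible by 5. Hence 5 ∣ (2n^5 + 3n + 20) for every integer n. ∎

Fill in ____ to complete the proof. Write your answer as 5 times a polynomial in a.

5(1250a^5 + 5000a^4 + 8000a^3 + 6400a^2 + 2563a + 416)

Only n ≡ 4 (mod 5) is unaccounted for. Put n = 5a+4:
2(5a+4)^5 + 3(5a+4) + 20 expands to 6250a^5 + 25000a^4 + 40000a^3 + 32000a^2 + 12815a + 2080,
and factoring out 5 leaves 5(1250a^5 + 5000a^4 + 8000a^3 + 6400a^2 + 2563a + 416).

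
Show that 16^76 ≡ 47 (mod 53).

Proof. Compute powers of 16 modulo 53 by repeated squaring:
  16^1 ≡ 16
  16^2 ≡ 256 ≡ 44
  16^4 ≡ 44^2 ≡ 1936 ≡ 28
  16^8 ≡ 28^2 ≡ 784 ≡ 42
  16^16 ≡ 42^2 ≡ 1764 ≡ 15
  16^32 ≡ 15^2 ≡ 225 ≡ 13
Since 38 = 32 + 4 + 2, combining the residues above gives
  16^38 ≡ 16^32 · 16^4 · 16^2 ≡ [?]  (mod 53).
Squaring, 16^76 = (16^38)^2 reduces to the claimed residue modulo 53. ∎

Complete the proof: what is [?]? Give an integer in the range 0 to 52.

10

16^32 · 16^4 · 16^2 ≡ 13 · 28 · 44 = 16016.
16016 mod 53 = 10, so 16^38 ≡ 10 (mod 53).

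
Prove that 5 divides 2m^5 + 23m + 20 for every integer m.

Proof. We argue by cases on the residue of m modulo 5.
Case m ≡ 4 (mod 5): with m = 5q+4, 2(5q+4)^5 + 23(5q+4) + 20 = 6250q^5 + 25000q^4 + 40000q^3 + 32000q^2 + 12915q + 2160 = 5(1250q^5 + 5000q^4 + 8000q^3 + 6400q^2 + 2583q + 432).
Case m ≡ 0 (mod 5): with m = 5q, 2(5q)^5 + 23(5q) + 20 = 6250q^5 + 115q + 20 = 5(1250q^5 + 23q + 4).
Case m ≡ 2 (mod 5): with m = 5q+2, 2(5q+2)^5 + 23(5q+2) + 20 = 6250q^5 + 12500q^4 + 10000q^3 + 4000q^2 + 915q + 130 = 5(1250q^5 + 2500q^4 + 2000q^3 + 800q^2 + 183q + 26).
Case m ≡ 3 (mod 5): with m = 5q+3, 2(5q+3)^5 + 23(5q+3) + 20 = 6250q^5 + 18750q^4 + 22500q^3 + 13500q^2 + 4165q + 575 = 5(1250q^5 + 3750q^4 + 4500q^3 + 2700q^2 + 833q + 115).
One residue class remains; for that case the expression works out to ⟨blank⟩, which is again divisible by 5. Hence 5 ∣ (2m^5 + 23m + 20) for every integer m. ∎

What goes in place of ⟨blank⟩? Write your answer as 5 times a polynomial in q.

The residues treated are {4, 0, 2, 3}, so the missing case is m ≡ 1 (mod 5); write m = 5q+1.
Then 2(5q+1)^5 + 23(5q+1) + 20 = 6250q^5 + 6250q^4 + 2500q^3 + 500q^2 + 165q + 45 = 5(1250q^5 + 1250q^4 + 500q^3 + 100q^2 + 33q + 9).

5(1250q^5 + 1250q^4 + 500q^3 + 100q^2 + 33q + 9)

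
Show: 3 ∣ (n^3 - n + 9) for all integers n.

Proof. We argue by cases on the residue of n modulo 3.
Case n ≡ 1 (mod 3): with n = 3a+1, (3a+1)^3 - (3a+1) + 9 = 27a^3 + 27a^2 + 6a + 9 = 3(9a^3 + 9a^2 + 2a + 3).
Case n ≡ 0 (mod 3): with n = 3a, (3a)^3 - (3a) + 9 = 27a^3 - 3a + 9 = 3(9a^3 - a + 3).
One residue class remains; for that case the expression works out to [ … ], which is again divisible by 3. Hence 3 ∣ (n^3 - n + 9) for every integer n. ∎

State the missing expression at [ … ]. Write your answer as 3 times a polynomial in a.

3(9a^3 + 18a^2 + 11a + 5)

Only n ≡ 2 (mod 3) is unaccounted for. Put n = 3a+2:
(3a+2)^3 - (3a+2) + 9 expands to 27a^3 + 54a^2 + 33a + 15,
and factoring out 3 leaves 3(9a^3 + 18a^2 + 11a + 5).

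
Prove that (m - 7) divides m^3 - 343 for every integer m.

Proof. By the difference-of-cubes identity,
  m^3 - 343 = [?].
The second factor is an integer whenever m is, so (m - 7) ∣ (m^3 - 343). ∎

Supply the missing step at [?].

a^3 - b^3 = (a - b)(a^2 + ab + b^2). With a = m, b = 7:
m^3 - 343 = (m - 7)(m^2 + 7m + 49).

(m - 7)(m^2 + 7m + 49)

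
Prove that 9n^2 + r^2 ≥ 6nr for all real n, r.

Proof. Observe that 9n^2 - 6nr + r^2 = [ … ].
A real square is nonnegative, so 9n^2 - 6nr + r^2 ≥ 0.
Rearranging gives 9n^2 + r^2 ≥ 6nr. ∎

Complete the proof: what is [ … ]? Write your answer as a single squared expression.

9n^2 - 6nr + r^2 is a perfect-square trinomial: the outer terms are (3n)^2 and (r)^2, and the cross term is -2·3n·r.
So 9n^2 - 6nr + r^2 = (3n - r)^2 ≥ 0.

(3n - r)^2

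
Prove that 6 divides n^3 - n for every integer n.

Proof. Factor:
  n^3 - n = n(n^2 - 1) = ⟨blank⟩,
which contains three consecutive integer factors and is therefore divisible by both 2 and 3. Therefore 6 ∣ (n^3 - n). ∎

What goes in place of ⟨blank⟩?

n(n^2 - 1) = n(n - 1)(n + 1) = (n - 1)n(n + 1).
These three factors are consecutive integers, so their product is divisible by 6.

(n - 1)n(n + 1)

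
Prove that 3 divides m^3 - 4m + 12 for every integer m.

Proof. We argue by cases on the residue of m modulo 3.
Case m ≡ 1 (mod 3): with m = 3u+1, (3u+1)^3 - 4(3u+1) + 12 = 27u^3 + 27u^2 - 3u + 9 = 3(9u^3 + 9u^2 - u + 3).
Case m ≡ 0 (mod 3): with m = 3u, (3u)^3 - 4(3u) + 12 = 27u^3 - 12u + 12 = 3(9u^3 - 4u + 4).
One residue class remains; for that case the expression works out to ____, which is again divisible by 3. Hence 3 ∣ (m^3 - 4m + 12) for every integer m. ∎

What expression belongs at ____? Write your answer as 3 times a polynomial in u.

Only m ≡ 2 (mod 3) is unaccounted for. Put m = 3u+2:
(3u+2)^3 - 4(3u+2) + 12 expands to 27u^3 + 54u^2 + 24u + 12,
and factoring out 3 leaves 3(9u^3 + 18u^2 + 8u + 4).

3(9u^3 + 18u^2 + 8u + 4)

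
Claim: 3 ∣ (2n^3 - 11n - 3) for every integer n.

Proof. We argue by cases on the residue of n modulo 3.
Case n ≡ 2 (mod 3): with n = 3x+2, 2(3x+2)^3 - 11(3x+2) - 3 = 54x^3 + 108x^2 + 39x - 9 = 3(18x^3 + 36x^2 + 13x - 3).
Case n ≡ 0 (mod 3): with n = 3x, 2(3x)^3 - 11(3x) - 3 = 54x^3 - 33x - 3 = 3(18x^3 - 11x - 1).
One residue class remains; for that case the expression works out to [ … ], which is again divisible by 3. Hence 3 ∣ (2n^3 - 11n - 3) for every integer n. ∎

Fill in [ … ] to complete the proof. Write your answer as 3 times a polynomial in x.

The residues treated are {2, 0}, so the missing case is n ≡ 1 (mod 3); write n = 3x+1.
Then 2(3x+1)^3 - 11(3x+1) - 3 = 54x^3 + 54x^2 - 15x - 12 = 3(18x^3 + 18x^2 - 5x - 4).

3(18x^3 + 18x^2 - 5x - 4)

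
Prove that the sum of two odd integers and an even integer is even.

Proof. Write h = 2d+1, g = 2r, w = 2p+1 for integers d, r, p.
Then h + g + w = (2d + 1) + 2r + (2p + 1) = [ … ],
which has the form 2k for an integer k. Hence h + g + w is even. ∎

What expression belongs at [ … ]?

(2d + 1) + 2r + (2p + 1) = 2d + 2p + 2r + 2
= 2(d + p + r + 1).
Since d + p + r + 1 is an integer, the sum is of the form 2k for an integer k.

2(d + p + r + 1)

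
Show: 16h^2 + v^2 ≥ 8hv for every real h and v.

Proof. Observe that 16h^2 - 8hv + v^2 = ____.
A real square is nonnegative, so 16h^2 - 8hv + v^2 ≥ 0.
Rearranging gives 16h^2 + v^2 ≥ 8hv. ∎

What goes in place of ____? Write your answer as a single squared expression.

(4h - v)^2

The leading and trailing coefficients are 4^2 and 1^2, and 8 = 2·4·1, so the trinomial is (4h - v)^2.
Hence 16h^2 - 8hv + v^2 ≥ 0.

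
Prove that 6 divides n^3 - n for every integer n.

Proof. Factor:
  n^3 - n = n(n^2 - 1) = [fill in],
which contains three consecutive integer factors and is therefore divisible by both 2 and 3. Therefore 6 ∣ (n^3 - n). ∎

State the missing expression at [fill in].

n(n^2 - 1) = n(n - 1)(n + 1) = (n - 1)n(n + 1).
These three factors are consecutive integers, so their product is divisible by 6.

(n - 1)n(n + 1)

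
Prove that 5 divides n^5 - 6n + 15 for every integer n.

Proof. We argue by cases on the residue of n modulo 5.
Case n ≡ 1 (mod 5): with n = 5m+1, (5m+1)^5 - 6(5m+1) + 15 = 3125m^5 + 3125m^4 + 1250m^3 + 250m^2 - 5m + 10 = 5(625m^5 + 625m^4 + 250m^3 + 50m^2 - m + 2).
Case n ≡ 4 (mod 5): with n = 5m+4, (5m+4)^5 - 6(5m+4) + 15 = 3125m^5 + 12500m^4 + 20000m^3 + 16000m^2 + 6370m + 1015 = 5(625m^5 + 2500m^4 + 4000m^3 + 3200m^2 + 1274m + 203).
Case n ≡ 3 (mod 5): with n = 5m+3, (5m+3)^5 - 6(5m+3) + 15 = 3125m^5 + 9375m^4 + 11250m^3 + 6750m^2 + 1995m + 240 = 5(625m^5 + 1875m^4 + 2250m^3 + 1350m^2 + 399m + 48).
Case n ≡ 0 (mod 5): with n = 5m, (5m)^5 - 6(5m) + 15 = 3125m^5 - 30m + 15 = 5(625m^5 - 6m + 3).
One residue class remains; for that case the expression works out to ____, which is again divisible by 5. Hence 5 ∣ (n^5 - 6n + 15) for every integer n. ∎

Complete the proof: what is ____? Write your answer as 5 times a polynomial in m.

5(625m^5 + 1250m^4 + 1000m^3 + 400m^2 + 74m + 7)

The residues treated are {1, 4, 3, 0}, so the missing case is n ≡ 2 (mod 5); write n = 5m+2.
Then (5m+2)^5 - 6(5m+2) + 15 = 3125m^5 + 6250m^4 + 5000m^3 + 2000m^2 + 370m + 35 = 5(625m^5 + 1250m^4 + 1000m^3 + 400m^2 + 74m + 7).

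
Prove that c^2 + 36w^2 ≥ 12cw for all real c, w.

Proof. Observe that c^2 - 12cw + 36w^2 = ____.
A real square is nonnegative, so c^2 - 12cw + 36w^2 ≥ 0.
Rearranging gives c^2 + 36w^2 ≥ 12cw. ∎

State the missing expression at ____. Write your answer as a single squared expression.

c^2 - 12cw + 36w^2 is a perfect-square trinomial: the outer terms are (c)^2 and (6w)^2, and the cross term is -2·c·6w.
So c^2 - 12cw + 36w^2 = (c - 6w)^2 ≥ 0.

(c - 6w)^2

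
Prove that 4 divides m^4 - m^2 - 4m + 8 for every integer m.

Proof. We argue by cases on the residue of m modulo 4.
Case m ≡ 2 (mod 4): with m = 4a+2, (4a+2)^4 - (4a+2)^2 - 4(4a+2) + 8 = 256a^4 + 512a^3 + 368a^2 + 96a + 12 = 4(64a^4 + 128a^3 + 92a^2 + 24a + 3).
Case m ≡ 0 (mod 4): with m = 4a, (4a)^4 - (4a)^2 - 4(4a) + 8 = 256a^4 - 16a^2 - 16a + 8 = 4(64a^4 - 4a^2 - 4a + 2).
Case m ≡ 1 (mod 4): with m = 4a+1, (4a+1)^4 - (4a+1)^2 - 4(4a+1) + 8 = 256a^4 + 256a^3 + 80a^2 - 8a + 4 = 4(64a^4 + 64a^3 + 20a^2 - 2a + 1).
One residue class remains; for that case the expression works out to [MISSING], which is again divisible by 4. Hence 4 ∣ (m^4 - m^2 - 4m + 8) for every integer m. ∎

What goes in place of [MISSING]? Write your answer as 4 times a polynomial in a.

4(64a^4 + 192a^3 + 212a^2 + 98a + 17)

Only m ≡ 3 (mod 4) is unaccounted for. Put m = 4a+3:
(4a+3)^4 - (4a+3)^2 - 4(4a+3) + 8 expands to 256a^4 + 768a^3 + 848a^2 + 392a + 68,
and factoring out 4 leaves 4(64a^4 + 192a^3 + 212a^2 + 98a + 17).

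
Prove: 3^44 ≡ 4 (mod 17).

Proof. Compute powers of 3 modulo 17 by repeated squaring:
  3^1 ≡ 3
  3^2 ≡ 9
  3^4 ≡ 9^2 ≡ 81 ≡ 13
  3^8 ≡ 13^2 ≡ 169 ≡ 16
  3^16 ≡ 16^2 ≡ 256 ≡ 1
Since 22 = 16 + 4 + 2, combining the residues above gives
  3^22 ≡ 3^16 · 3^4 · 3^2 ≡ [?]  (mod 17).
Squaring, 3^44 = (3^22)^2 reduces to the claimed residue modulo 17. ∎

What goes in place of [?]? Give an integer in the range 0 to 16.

15

Multiply the listed residues: 1 · 13 · 9 = 13 → 117.
Reducing modulo 17: 117 = 6·17 + 15, so 3^22 ≡ 15.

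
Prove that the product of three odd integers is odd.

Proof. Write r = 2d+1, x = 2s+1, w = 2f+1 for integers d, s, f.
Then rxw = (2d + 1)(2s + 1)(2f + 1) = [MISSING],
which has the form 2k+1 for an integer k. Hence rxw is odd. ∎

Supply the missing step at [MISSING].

(2d + 1)(2s + 1)(2f + 1) = 8dfs + 4df + 4ds + 2d + 4fs + 2f + 2s + 1
= 2(4dfs + 2df + 2ds + d + 2fs + f + s) + 1.
Since 4dfs + 2df + 2ds + d + 2fs + f + s is an integer, the product is of the form 2k+1 for an integer k.

2(4dfs + 2df + 2ds + d + 2fs + f + s) + 1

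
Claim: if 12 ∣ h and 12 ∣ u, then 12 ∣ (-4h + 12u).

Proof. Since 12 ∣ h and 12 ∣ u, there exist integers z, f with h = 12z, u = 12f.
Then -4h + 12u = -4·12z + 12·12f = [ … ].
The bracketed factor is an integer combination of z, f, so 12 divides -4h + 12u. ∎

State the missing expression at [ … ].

12(12f - 4z)

Pull the common 12 out of every term: -4·12z + 12·12f = 12(12f - 4z).
12f - 4z is an integer, which exhibits the divisibility.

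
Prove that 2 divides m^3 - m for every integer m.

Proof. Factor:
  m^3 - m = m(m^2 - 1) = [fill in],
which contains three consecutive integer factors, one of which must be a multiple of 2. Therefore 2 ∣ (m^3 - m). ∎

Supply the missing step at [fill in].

(m - 1)m(m + 1)

m(m^2 - 1) = m(m - 1)(m + 1) = (m - 1)m(m + 1).
These three factors are consecutive integers, so their product is divisible by 2.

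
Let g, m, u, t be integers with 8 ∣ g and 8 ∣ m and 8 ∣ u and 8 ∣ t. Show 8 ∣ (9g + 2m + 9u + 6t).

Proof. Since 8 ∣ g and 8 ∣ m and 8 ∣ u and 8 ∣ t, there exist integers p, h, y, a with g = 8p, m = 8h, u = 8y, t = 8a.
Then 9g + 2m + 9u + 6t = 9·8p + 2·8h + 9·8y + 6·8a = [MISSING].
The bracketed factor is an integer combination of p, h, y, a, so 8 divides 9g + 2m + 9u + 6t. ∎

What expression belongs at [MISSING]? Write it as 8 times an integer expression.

8(6a + 2h + 9p + 9y)

Each term has a factor of 8: 9·8p + 2·8h + 9·8y + 6·8a = 8·(6a + 2h + 9p + 9y).
Since 6a + 2h + 9p + 9y is an integer, 8 ∣ (9g + 2m + 9u + 6t).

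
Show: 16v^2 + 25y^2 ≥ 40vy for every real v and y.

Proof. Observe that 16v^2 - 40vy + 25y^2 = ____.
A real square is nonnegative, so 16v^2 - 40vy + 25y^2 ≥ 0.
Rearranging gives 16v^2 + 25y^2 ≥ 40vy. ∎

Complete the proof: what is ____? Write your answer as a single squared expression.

The leading and trailing coefficients are 4^2 and 5^2, and 40 = 2·4·5, so the trinomial is (4v - 5y)^2.
Hence 16v^2 - 40vy + 25y^2 ≥ 0.

(4v - 5y)^2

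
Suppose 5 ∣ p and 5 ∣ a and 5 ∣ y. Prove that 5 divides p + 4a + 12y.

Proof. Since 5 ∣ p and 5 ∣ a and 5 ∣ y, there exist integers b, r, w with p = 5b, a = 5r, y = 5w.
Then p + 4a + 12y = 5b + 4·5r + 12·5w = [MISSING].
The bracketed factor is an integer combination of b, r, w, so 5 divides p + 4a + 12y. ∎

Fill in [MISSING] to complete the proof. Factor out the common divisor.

Each term has a factor of 5: 5b + 4·5r + 12·5w = 5·(b + 4r + 12w).
Since b + 4r + 12w is an integer, 5 ∣ (p + 4a + 12y).

5(b + 4r + 12w)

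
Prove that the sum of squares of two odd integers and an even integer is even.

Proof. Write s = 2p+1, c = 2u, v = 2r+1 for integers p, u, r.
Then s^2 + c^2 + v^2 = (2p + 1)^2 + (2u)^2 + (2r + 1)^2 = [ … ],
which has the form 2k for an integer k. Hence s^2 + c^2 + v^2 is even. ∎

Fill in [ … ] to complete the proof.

2(2p^2 + 2p + 2r^2 + 2r + 2u^2 + 1)

(2p + 1)^2 + (2u)^2 + (2r + 1)^2 = 4p^2 + 4p + 4r^2 + 4r + 4u^2 + 2
= 2(2p^2 + 2p + 2r^2 + 2r + 2u^2 + 1).
Since 2p^2 + 2p + 2r^2 + 2r + 2u^2 + 1 is an integer, the sum of squares is of the form 2k for an integer k.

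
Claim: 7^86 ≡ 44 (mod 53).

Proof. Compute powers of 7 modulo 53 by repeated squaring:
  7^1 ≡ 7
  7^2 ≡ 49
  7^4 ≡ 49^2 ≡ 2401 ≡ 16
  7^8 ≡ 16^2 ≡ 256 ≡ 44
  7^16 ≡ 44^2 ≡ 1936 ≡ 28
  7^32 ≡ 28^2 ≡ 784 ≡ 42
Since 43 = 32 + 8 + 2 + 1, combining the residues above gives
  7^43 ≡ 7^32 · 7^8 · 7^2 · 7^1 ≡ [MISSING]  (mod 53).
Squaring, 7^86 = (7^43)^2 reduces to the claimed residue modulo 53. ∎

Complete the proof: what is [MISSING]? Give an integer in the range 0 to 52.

Multiply the listed residues: 42 · 44 · 49 · 7 = 1848 → 90552 → 633864.
Reducing modulo 53: 633864 = 11959·53 + 37, so 7^43 ≡ 37.

37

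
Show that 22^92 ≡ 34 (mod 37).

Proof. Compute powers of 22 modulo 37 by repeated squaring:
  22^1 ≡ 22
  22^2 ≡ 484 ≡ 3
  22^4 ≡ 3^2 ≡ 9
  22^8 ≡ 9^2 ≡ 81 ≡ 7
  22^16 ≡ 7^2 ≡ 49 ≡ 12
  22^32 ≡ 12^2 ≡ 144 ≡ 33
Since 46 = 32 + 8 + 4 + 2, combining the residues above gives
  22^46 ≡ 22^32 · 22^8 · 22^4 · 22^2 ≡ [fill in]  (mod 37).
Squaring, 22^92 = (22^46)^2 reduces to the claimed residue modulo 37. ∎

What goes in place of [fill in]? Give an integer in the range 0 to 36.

21

22^32 · 22^8 · 22^4 · 22^2 ≡ 33 · 7 · 9 · 3 = 6237.
6237 mod 37 = 21, so 22^46 ≡ 21 (mod 37).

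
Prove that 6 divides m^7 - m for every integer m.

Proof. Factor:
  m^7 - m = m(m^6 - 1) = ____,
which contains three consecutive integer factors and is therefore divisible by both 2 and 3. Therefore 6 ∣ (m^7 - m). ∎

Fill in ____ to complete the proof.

(m - 1)m(m + 1)(m^4 + m^2 + 1)

m^6 - 1 = (m^2 - 1)(m^4 + m^2 + 1), and m^2 - 1 = (m-1)(m+1).
So m(m^6 - 1) = (m - 1)m(m + 1)(m^4 + m^2 + 1).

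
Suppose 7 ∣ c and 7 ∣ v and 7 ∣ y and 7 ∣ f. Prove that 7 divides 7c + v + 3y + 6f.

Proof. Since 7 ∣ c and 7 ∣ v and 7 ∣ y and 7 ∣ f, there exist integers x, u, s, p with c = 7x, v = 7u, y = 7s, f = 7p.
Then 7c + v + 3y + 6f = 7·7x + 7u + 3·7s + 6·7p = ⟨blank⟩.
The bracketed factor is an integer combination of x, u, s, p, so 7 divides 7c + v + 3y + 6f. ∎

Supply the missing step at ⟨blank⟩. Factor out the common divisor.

7(6p + 3s + u + 7x)

Pull the common 7 out of every term: 7·7x + 7u + 3·7s + 6·7p = 7(6p + 3s + u + 7x).
6p + 3s + u + 7x is an integer, which exhibits the divisibility.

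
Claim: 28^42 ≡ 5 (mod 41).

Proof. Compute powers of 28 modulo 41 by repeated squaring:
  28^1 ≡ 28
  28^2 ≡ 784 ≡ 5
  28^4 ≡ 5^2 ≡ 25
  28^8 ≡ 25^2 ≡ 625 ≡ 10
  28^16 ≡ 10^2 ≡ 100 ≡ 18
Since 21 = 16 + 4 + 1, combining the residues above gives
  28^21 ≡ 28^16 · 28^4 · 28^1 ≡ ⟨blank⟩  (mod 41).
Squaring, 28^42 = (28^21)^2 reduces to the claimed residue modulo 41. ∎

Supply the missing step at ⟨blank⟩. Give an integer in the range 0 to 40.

13

28^16 · 28^4 · 28^1 ≡ 18 · 25 · 28 = 12600.
12600 mod 41 = 13, so 28^21 ≡ 13 (mod 41).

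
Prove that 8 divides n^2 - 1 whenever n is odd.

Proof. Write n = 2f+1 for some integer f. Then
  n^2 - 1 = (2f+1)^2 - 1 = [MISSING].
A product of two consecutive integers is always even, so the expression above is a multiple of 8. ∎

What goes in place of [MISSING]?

4f(f + 1)

(2f+1)^2 - 1 = 4f^2 + 4f + 1 - 1 = 4f^2 + 4f = 4f(f+1).
Since f and f+1 are consecutive, f(f+1) is even, and 4·(even) is a multiple of 8.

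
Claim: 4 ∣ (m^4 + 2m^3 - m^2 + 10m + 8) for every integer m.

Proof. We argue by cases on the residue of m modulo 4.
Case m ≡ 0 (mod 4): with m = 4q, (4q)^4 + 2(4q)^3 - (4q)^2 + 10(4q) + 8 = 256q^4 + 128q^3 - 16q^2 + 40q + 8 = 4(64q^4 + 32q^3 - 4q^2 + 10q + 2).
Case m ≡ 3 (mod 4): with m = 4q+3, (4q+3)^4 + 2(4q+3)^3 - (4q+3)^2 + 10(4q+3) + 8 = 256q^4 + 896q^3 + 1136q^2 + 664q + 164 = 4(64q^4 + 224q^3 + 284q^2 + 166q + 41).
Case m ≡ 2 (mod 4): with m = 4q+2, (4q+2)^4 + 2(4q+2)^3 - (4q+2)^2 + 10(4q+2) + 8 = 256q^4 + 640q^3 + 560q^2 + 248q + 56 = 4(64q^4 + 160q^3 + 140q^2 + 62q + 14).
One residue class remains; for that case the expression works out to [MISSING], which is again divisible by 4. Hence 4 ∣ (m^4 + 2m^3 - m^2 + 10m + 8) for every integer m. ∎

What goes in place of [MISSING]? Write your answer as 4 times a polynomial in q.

4(64q^4 + 96q^3 + 44q^2 + 18q + 5)

The residues treated are {0, 3, 2}, so the missing case is m ≡ 1 (mod 4); write m = 4q+1.
Then (4q+1)^4 + 2(4q+1)^3 - (4q+1)^2 + 10(4q+1) + 8 = 256q^4 + 384q^3 + 176q^2 + 72q + 20 = 4(64q^4 + 96q^3 + 44q^2 + 18q + 5).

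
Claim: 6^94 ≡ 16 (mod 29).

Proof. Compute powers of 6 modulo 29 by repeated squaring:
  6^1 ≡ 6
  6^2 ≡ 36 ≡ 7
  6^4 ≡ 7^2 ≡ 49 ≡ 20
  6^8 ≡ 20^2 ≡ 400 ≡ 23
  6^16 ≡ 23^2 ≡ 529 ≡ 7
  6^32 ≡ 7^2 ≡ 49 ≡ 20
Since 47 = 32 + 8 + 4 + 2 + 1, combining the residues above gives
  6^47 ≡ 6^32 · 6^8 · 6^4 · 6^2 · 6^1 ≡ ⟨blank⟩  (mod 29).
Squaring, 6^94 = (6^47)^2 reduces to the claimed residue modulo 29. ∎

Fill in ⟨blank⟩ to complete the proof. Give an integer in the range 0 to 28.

6^32 · 6^8 · 6^4 · 6^2 · 6^1 ≡ 20 · 23 · 20 · 7 · 6 = 386400.
386400 mod 29 = 4, so 6^47 ≡ 4 (mod 29).

4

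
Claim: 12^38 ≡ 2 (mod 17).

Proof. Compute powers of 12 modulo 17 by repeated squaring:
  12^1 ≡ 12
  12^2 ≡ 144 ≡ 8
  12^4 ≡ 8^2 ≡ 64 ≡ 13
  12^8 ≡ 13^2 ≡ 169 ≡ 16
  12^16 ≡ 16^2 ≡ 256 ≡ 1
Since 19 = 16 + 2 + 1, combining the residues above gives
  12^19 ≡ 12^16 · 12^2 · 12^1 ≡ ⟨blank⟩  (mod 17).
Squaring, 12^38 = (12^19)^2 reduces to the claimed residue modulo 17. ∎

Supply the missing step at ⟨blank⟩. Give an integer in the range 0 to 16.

11

12^16 · 12^2 · 12^1 ≡ 1 · 8 · 12 = 96.
96 mod 17 = 11, so 12^19 ≡ 11 (mod 17).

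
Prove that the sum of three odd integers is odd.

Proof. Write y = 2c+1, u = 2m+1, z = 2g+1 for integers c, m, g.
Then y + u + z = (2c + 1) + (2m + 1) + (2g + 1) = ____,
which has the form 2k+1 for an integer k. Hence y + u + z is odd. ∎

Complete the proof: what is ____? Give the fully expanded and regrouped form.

Expanding: (2c + 1) + (2m + 1) + (2g + 1) = 2c + 2g + 2m + 3.
Every term except the constant is even, so this is 2(c + g + m + 1) + 1,
and c + g + m + 1 ∈ ℤ gives the required form.

2(c + g + m + 1) + 1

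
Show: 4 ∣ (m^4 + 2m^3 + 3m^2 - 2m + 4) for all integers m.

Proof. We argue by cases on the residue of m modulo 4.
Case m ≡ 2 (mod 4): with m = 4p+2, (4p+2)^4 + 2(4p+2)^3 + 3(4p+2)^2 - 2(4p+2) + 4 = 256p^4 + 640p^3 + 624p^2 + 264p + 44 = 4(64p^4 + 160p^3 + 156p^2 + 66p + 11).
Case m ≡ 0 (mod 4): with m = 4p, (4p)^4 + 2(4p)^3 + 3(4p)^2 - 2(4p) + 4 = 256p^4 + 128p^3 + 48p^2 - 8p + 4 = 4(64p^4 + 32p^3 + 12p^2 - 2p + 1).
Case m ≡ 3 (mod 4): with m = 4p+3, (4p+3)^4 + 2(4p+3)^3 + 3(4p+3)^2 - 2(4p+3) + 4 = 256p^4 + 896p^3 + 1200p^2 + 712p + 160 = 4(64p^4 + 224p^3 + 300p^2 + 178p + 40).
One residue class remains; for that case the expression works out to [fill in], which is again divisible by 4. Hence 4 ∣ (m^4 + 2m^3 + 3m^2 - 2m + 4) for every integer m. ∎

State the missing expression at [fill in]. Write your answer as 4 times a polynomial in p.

The residues treated are {2, 0, 3}, so the missing case is m ≡ 1 (mod 4); write m = 4p+1.
Then (4p+1)^4 + 2(4p+1)^3 + 3(4p+1)^2 - 2(4p+1) + 4 = 256p^4 + 384p^3 + 240p^2 + 56p + 8 = 4(64p^4 + 96p^3 + 60p^2 + 14p + 2).

4(64p^4 + 96p^3 + 60p^2 + 14p + 2)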